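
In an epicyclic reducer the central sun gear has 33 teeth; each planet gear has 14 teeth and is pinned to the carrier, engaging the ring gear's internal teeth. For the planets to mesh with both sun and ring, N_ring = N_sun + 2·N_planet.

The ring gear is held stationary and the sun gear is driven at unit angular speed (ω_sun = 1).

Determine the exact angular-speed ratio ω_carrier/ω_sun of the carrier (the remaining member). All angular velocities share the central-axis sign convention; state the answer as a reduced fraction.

N_ring = 33 + 2·14 = 61
33(ω_s−ω_c) = −61(ω_r−ω_c),  ω_r=0, ω_s=1
33(1−ω_c) = −61(0−ω_c)  ⇒  94ω_c = 33  ⇒  ω_c = 33/94
ω_c/ω_s = 33/94

33/94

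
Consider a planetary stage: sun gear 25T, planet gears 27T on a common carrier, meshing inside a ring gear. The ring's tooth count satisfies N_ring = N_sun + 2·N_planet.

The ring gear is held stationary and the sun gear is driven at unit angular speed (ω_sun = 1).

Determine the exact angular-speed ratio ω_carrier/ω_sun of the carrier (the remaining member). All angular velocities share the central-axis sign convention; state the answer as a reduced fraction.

N_ring = 25 + 2·27 = 79
25(ω_s−ω_c) = −79(ω_r−ω_c),  ω_r=0, ω_s=1
25(1−ω_c) = −79(0−ω_c)  ⇒  104ω_c = 25  ⇒  ω_c = 25/104
ω_c/ω_s = 25/104

25/104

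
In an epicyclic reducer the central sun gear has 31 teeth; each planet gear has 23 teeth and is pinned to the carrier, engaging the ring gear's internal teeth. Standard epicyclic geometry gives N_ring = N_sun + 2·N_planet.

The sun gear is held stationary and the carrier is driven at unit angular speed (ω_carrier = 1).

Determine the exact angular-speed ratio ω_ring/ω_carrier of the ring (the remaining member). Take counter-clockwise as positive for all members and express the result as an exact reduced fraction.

N_ring = 31 + 2·23 = 77
31(ω_s−ω_c) = −77(ω_r−ω_c),  ω_s=0, ω_c=1
ω_r = 1 − (31/77)(0−1) = 108/77
ω_r/ω_c = 108/77

108/77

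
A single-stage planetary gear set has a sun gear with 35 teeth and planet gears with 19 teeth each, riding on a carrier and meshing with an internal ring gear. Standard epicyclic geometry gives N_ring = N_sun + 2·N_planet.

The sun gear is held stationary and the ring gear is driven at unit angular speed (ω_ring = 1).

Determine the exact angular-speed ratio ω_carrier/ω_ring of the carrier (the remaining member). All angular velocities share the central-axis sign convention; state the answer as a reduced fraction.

73/108

N_ring = 35 + 2·19 = 73
35(ω_s−ω_c) = −73(ω_r−ω_c),  ω_s=0, ω_r=1
35(0−ω_c) = −73(1−ω_c)  ⇒  108ω_c = 73  ⇒  ω_c = 73/108
ω_c/ω_r = 73/108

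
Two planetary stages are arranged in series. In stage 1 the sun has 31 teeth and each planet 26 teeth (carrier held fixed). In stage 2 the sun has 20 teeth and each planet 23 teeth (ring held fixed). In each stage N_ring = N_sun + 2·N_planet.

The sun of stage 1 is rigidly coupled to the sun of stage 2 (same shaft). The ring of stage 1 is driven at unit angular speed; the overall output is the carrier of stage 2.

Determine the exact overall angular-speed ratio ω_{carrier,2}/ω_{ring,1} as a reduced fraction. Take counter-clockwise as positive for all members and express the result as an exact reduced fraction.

-830/1333

Stage 1: N_ring = 31 + 2·26 = 83
Stage 1: 31(ω_s−ω_c) = −83(ω_r−ω_c),  ω_c=0, ω_r=1
Stage 1: ω_s = 0 − (83/31)(1−0) = -83/31
  ⇒ ω_s¹/ω_r¹ = -83/31
Stage 2: N_ring = 20 + 2·23 = 66
Stage 2: 20(ω_s−ω_c) = −66(ω_r−ω_c),  ω_r=0, ω_s=1
Stage 2: 20(1−ω_c) = −66(0−ω_c)  ⇒  86ω_c = 20  ⇒  ω_c = 10/43
  ⇒ ω_c²/ω_s² = 10/43
Coupling ω_s² = ω_s¹ ⇒ overall = -83/31 × 10/43 = -830/1333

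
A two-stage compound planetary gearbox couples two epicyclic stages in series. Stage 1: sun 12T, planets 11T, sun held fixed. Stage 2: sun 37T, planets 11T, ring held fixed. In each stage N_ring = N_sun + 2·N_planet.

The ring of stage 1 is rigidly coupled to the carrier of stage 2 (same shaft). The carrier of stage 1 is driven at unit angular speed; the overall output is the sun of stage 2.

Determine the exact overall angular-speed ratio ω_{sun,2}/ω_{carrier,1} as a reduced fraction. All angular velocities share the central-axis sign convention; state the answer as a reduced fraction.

Stage 1: N_ring = 12 + 2·11 = 34
Stage 1: 12(ω_s−ω_c) = −34(ω_r−ω_c),  ω_s=0, ω_c=1
Stage 1: ω_r = 1 − (12/34)(0−1) = 23/17
  ⇒ ω_r¹/ω_c¹ = 23/17
Stage 2: N_ring = 37 + 2·11 = 59
Stage 2: 37(ω_s−ω_c) = −59(ω_r−ω_c),  ω_r=0, ω_c=1
Stage 2: ω_s = 1 − (59/37)(0−1) = 96/37
  ⇒ ω_s²/ω_c² = 96/37
Coupling ω_c² = ω_r¹ ⇒ overall = 23/17 × 96/37 = 2208/629

2208/629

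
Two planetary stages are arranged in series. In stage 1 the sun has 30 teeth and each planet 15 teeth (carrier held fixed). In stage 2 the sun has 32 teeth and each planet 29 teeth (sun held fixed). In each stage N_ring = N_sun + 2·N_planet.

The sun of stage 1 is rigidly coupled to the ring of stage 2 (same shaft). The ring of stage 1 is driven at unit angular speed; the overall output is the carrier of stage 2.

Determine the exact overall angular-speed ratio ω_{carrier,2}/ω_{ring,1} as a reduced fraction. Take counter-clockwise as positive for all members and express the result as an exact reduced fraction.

Stage 1: N_ring = 30 + 2·15 = 60
Stage 1: 30(ω_s−ω_c) = −60(ω_r−ω_c),  ω_c=0, ω_r=1
Stage 1: ω_s = 0 − (60/30)(1−0) = -2
  ⇒ ω_s¹/ω_r¹ = -2
Stage 2: N_ring = 32 + 2·29 = 90
Stage 2: 32(ω_s−ω_c) = −90(ω_r−ω_c),  ω_s=0, ω_r=1
Stage 2: 32(0−ω_c) = −90(1−ω_c)  ⇒  122ω_c = 90  ⇒  ω_c = 45/61
  ⇒ ω_c²/ω_r² = 45/61
Coupling ω_r² = ω_s¹ ⇒ overall = -2 × 45/61 = -90/61

-90/61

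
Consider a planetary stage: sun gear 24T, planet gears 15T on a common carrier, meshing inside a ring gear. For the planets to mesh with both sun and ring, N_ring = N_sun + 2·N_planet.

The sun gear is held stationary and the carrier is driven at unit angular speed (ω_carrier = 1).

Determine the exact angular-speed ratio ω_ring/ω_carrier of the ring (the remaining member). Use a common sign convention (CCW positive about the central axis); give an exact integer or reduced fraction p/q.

N_ring = 24 + 2·15 = 54
24(ω_s−ω_c) = −54(ω_r−ω_c),  ω_s=0, ω_c=1
ω_r = 1 − (24/54)(0−1) = 13/9
ω_r/ω_c = 13/9

13/9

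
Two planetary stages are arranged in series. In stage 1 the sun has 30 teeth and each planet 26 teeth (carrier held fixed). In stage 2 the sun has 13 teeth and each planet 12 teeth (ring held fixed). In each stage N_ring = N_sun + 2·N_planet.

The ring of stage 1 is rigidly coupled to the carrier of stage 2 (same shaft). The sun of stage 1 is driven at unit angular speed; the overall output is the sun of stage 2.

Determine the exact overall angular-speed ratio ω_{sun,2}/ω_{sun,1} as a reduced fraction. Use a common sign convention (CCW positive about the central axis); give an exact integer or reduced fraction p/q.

-750/533

Stage 1: N_ring = 30 + 2·26 = 82
Stage 1: 30(ω_s−ω_c) = −82(ω_r−ω_c),  ω_c=0, ω_s=1
Stage 1: ω_r = 0 − (30/82)(1−0) = -15/41
  ⇒ ω_r¹/ω_s¹ = -15/41
Stage 2: N_ring = 13 + 2·12 = 37
Stage 2: 13(ω_s−ω_c) = −37(ω_r−ω_c),  ω_r=0, ω_c=1
Stage 2: ω_s = 1 − (37/13)(0−1) = 50/13
  ⇒ ω_s²/ω_c² = 50/13
Coupling ω_c² = ω_r¹ ⇒ overall = -15/41 × 50/13 = -750/533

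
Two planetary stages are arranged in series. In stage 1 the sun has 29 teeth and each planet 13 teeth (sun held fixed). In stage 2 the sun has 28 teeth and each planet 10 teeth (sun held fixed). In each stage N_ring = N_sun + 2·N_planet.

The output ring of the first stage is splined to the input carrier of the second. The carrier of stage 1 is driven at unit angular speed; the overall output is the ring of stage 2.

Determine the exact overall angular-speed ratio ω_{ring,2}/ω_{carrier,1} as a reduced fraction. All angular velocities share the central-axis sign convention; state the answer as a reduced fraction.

Stage 1: N_ring = 29 + 2·13 = 55
Stage 1: 29(ω_s−ω_c) = −55(ω_r−ω_c),  ω_s=0, ω_c=1
Stage 1: ω_r = 1 − (29/55)(0−1) = 84/55
  ⇒ ω_r¹/ω_c¹ = 84/55
Stage 2: N_ring = 28 + 2·10 = 48
Stage 2: 28(ω_s−ω_c) = −48(ω_r−ω_c),  ω_s=0, ω_c=1
Stage 2: ω_r = 1 − (28/48)(0−1) = 19/12
  ⇒ ω_r²/ω_c² = 19/12
Coupling ω_c² = ω_r¹ ⇒ overall = 84/55 × 19/12 = 133/55

133/55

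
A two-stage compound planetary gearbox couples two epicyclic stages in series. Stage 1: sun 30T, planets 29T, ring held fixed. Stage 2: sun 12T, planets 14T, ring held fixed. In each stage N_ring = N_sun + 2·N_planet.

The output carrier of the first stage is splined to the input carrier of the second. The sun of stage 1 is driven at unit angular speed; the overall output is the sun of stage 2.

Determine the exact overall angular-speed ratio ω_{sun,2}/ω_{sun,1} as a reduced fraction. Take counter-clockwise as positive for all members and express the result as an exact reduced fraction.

Stage 1: N_ring = 30 + 2·29 = 88
Stage 1: 30(ω_s−ω_c) = −88(ω_r−ω_c),  ω_r=0, ω_s=1
Stage 1: 30(1−ω_c) = −88(0−ω_c)  ⇒  118ω_c = 30  ⇒  ω_c = 15/59
  ⇒ ω_c¹/ω_s¹ = 15/59
Stage 2: N_ring = 12 + 2·14 = 40
Stage 2: 12(ω_s−ω_c) = −40(ω_r−ω_c),  ω_r=0, ω_c=1
Stage 2: ω_s = 1 − (40/12)(0−1) = 13/3
  ⇒ ω_s²/ω_c² = 13/3
Coupling ω_c² = ω_c¹ ⇒ overall = 15/59 × 13/3 = 65/59

65/59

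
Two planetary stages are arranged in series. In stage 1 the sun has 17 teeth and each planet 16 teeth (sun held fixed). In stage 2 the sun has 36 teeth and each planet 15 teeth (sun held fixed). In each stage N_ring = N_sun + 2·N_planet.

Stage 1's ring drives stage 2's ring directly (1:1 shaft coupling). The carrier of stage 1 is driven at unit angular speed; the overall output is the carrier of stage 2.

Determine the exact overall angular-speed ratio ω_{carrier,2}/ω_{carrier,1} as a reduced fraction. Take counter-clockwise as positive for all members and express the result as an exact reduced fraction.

726/833

Stage 1: N_ring = 17 + 2·16 = 49
Stage 1: 17(ω_s−ω_c) = −49(ω_r−ω_c),  ω_s=0, ω_c=1
Stage 1: ω_r = 1 − (17/49)(0−1) = 66/49
  ⇒ ω_r¹/ω_c¹ = 66/49
Stage 2: N_ring = 36 + 2·15 = 66
Stage 2: 36(ω_s−ω_c) = −66(ω_r−ω_c),  ω_s=0, ω_r=1
Stage 2: 36(0−ω_c) = −66(1−ω_c)  ⇒  102ω_c = 66  ⇒  ω_c = 11/17
  ⇒ ω_c²/ω_r² = 11/17
Coupling ω_r² = ω_r¹ ⇒ overall = 66/49 × 11/17 = 726/833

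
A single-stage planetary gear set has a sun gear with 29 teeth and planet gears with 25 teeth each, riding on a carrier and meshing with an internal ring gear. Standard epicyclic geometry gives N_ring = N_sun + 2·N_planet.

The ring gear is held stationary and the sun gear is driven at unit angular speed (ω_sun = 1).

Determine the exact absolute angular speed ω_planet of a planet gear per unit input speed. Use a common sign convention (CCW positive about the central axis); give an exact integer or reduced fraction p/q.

-29/50

N_ring = 29 + 2·25 = 79
29(ω_s−ω_c) = −79(ω_r−ω_c),  ω_r=0, ω_s=1
29(1−ω_c) = −79(0−ω_c)  ⇒  108ω_c = 29  ⇒  ω_c = 29/108
sun–planet: 29·(1−29/108) = −25·(ω_p−ω_c)  ⇒  ω_p−ω_c = −(29/25)·(79/108) = -2291/2700
ω_p = 29/108 − 2291/2700 = -29/50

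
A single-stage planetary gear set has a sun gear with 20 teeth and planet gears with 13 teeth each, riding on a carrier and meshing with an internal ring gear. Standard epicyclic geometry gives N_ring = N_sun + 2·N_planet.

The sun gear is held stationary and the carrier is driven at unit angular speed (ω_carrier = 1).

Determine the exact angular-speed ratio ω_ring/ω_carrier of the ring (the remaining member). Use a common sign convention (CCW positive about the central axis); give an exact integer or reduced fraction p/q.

N_ring = 20 + 2·13 = 46
20(ω_s−ω_c) = −46(ω_r−ω_c),  ω_s=0, ω_c=1
ω_r = 1 − (20/46)(0−1) = 33/23
ω_r/ω_c = 33/23

33/23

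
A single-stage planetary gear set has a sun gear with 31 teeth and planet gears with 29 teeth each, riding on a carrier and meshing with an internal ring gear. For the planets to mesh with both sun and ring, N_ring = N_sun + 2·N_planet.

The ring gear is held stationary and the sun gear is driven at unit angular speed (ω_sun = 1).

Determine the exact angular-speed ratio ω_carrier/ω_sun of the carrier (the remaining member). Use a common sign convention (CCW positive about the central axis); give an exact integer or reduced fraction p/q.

N_ring = 31 + 2·29 = 89
31(ω_s−ω_c) = −89(ω_r−ω_c),  ω_r=0, ω_s=1
31(1−ω_c) = −89(0−ω_c)  ⇒  120ω_c = 31  ⇒  ω_c = 31/120
ω_c/ω_s = 31/120

31/120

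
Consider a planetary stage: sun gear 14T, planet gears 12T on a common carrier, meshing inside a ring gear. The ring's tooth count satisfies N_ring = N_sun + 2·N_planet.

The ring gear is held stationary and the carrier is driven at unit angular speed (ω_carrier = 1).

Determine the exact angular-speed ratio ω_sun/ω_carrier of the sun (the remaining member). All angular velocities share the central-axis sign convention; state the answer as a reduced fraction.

26/7

N_ring = 14 + 2·12 = 38
14(ω_s−ω_c) = −38(ω_r−ω_c),  ω_r=0, ω_c=1
ω_s = 1 − (38/14)(0−1) = 26/7
ω_s/ω_c = 26/7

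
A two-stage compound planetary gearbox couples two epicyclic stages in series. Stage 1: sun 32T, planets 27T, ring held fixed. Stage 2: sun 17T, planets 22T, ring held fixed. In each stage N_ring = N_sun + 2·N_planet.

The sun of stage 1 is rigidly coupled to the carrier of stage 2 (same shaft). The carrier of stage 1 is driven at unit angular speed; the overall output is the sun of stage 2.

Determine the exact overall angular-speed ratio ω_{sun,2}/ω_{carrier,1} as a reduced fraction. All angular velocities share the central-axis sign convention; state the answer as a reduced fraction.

2301/136

Stage 1: N_ring = 32 + 2·27 = 86
Stage 1: 32(ω_s−ω_c) = −86(ω_r−ω_c),  ω_r=0, ω_c=1
Stage 1: ω_s = 1 − (86/32)(0−1) = 59/16
  ⇒ ω_s¹/ω_c¹ = 59/16
Stage 2: N_ring = 17 + 2·22 = 61
Stage 2: 17(ω_s−ω_c) = −61(ω_r−ω_c),  ω_r=0, ω_c=1
Stage 2: ω_s = 1 − (61/17)(0−1) = 78/17
  ⇒ ω_s²/ω_c² = 78/17
Coupling ω_c² = ω_s¹ ⇒ overall = 59/16 × 78/17 = 2301/136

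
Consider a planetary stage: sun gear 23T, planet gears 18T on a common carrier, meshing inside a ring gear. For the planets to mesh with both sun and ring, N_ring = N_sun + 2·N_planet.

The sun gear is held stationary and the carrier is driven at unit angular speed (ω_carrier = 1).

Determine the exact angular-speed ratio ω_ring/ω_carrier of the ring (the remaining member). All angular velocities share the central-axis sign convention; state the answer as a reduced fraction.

N_ring = 23 + 2·18 = 59
23(ω_s−ω_c) = −59(ω_r−ω_c),  ω_s=0, ω_c=1
ω_r = 1 − (23/59)(0−1) = 82/59
ω_r/ω_c = 82/59

82/59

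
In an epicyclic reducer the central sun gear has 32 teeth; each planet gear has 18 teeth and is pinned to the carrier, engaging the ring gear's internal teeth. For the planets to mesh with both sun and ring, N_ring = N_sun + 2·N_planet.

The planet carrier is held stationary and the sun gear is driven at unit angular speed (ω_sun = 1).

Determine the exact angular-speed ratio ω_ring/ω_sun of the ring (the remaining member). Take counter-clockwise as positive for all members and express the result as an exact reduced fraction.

-8/17

N_ring = 32 + 2·18 = 68
32(ω_s−ω_c) = −68(ω_r−ω_c),  ω_c=0, ω_s=1
ω_r = 0 − (32/68)(1−0) = -8/17
ω_r/ω_s = -8/17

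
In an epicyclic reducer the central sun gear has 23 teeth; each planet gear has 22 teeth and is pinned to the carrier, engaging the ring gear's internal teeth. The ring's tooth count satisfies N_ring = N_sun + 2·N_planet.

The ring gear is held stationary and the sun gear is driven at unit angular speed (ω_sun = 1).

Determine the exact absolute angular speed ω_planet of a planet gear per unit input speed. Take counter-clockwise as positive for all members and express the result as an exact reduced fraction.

N_ring = 23 + 2·22 = 67
23(ω_s−ω_c) = −67(ω_r−ω_c),  ω_r=0, ω_s=1
23(1−ω_c) = −67(0−ω_c)  ⇒  90ω_c = 23  ⇒  ω_c = 23/90
sun–planet: 23·(1−23/90) = −22·(ω_p−ω_c)  ⇒  ω_p−ω_c = −(23/22)·(67/90) = -1541/1980
ω_p = 23/90 − 1541/1980 = -23/44

-23/44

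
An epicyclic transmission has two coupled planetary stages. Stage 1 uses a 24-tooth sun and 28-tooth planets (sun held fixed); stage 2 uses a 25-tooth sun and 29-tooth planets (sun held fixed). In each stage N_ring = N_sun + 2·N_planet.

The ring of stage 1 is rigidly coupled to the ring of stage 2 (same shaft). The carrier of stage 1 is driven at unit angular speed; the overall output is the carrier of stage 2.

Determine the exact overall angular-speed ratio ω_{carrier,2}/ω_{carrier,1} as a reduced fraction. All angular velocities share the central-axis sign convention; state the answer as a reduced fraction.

Stage 1: N_ring = 24 + 2·28 = 80
Stage 1: 24(ω_s−ω_c) = −80(ω_r−ω_c),  ω_s=0, ω_c=1
Stage 1: ω_r = 1 − (24/80)(0−1) = 13/10
  ⇒ ω_r¹/ω_c¹ = 13/10
Stage 2: N_ring = 25 + 2·29 = 83
Stage 2: 25(ω_s−ω_c) = −83(ω_r−ω_c),  ω_s=0, ω_r=1
Stage 2: 25(0−ω_c) = −83(1−ω_c)  ⇒  108ω_c = 83  ⇒  ω_c = 83/108
  ⇒ ω_c²/ω_r² = 83/108
Coupling ω_r² = ω_r¹ ⇒ overall = 13/10 × 83/108 = 1079/1080

1079/1080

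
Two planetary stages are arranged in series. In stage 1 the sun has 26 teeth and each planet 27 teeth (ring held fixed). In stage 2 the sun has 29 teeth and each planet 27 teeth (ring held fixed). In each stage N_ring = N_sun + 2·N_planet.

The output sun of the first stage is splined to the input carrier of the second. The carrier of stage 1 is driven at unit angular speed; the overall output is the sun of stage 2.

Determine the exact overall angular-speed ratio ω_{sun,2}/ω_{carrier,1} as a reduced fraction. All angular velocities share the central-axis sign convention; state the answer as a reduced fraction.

Stage 1: N_ring = 26 + 2·27 = 80
Stage 1: 26(ω_s−ω_c) = −80(ω_r−ω_c),  ω_r=0, ω_c=1
Stage 1: ω_s = 1 − (80/26)(0−1) = 53/13
  ⇒ ω_s¹/ω_c¹ = 53/13
Stage 2: N_ring = 29 + 2·27 = 83
Stage 2: 29(ω_s−ω_c) = −83(ω_r−ω_c),  ω_r=0, ω_c=1
Stage 2: ω_s = 1 − (83/29)(0−1) = 112/29
  ⇒ ω_s²/ω_c² = 112/29
Coupling ω_c² = ω_s¹ ⇒ overall = 53/13 × 112/29 = 5936/377

5936/377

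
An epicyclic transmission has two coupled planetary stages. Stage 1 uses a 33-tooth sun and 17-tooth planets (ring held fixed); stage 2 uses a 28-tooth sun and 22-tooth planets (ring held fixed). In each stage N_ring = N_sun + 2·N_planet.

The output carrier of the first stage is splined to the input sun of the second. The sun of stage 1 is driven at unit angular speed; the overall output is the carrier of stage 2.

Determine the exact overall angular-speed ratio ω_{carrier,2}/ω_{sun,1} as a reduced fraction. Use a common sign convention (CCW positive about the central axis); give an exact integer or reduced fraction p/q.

Stage 1: N_ring = 33 + 2·17 = 67
Stage 1: 33(ω_s−ω_c) = −67(ω_r−ω_c),  ω_r=0, ω_s=1
Stage 1: 33(1−ω_c) = −67(0−ω_c)  ⇒  100ω_c = 33  ⇒  ω_c = 33/100
  ⇒ ω_c¹/ω_s¹ = 33/100
Stage 2: N_ring = 28 + 2·22 = 72
Stage 2: 28(ω_s−ω_c) = −72(ω_r−ω_c),  ω_r=0, ω_s=1
Stage 2: 28(1−ω_c) = −72(0−ω_c)  ⇒  100ω_c = 28  ⇒  ω_c = 7/25
  ⇒ ω_c²/ω_s² = 7/25
Coupling ω_s² = ω_c¹ ⇒ overall = 33/100 × 7/25 = 231/2500

231/2500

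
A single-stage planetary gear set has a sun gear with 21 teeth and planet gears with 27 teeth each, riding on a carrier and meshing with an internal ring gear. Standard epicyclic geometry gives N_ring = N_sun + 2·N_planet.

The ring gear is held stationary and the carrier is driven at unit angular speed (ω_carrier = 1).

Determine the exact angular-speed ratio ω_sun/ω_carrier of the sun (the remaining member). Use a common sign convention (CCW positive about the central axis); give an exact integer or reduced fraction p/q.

32/7

N_ring = 21 + 2·27 = 75
21(ω_s−ω_c) = −75(ω_r−ω_c),  ω_r=0, ω_c=1
ω_s = 1 − (75/21)(0−1) = 32/7
ω_s/ω_c = 32/7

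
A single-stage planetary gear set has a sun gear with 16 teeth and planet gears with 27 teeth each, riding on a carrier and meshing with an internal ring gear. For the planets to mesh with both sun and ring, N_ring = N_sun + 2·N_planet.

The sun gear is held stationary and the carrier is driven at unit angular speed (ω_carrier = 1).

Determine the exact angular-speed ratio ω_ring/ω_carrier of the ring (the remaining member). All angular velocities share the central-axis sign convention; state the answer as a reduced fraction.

N_ring = 16 + 2·27 = 70
16(ω_s−ω_c) = −70(ω_r−ω_c),  ω_s=0, ω_c=1
ω_r = 1 − (16/70)(0−1) = 43/35
ω_r/ω_c = 43/35

43/35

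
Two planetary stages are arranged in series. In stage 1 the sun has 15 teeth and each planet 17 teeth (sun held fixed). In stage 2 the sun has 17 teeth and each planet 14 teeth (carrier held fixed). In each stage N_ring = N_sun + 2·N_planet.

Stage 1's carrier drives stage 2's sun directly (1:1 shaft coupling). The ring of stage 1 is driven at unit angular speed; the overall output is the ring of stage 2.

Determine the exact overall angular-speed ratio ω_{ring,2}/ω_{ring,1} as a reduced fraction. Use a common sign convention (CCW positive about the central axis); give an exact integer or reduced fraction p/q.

-833/2880

Stage 1: N_ring = 15 + 2·17 = 49
Stage 1: 15(ω_s−ω_c) = −49(ω_r−ω_c),  ω_s=0, ω_r=1
Stage 1: 15(0−ω_c) = −49(1−ω_c)  ⇒  64ω_c = 49  ⇒  ω_c = 49/64
  ⇒ ω_c¹/ω_r¹ = 49/64
Stage 2: N_ring = 17 + 2·14 = 45
Stage 2: 17(ω_s−ω_c) = −45(ω_r−ω_c),  ω_c=0, ω_s=1
Stage 2: ω_r = 0 − (17/45)(1−0) = -17/45
  ⇒ ω_r²/ω_s² = -17/45
Coupling ω_s² = ω_c¹ ⇒ overall = 49/64 × -17/45 = -833/2880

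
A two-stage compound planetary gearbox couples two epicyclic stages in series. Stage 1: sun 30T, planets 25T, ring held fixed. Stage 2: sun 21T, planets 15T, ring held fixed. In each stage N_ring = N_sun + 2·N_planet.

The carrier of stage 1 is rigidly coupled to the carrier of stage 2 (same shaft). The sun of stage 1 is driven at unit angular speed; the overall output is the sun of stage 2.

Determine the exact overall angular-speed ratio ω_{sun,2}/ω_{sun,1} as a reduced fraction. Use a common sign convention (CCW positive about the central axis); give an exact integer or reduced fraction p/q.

72/77

Stage 1: N_ring = 30 + 2·25 = 80
Stage 1: 30(ω_s−ω_c) = −80(ω_r−ω_c),  ω_r=0, ω_s=1
Stage 1: 30(1−ω_c) = −80(0−ω_c)  ⇒  110ω_c = 30  ⇒  ω_c = 3/11
  ⇒ ω_c¹/ω_s¹ = 3/11
Stage 2: N_ring = 21 + 2·15 = 51
Stage 2: 21(ω_s−ω_c) = −51(ω_r−ω_c),  ω_r=0, ω_c=1
Stage 2: ω_s = 1 − (51/21)(0−1) = 24/7
  ⇒ ω_s²/ω_c² = 24/7
Coupling ω_c² = ω_c¹ ⇒ overall = 3/11 × 24/7 = 72/77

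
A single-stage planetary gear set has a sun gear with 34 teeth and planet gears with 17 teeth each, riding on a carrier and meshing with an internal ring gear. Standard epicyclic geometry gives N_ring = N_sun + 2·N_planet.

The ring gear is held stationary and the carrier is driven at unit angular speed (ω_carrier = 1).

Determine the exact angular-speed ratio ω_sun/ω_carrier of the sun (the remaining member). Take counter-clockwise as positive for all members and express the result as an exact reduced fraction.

N_ring = 34 + 2·17 = 68
34(ω_s−ω_c) = −68(ω_r−ω_c),  ω_r=0, ω_c=1
ω_s = 1 − (68/34)(0−1) = 3
ω_s/ω_c = 3

3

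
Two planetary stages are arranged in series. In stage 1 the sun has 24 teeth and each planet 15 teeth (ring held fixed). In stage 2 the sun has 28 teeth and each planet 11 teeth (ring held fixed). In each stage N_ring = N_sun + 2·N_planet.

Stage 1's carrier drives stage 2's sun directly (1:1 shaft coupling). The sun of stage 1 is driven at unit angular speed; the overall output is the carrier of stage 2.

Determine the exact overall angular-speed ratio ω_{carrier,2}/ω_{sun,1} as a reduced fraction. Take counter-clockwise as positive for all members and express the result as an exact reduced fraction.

Stage 1: N_ring = 24 + 2·15 = 54
Stage 1: 24(ω_s−ω_c) = −54(ω_r−ω_c),  ω_r=0, ω_s=1
Stage 1: 24(1−ω_c) = −54(0−ω_c)  ⇒  78ω_c = 24  ⇒  ω_c = 4/13
  ⇒ ω_c¹/ω_s¹ = 4/13
Stage 2: N_ring = 28 + 2·11 = 50
Stage 2: 28(ω_s−ω_c) = −50(ω_r−ω_c),  ω_r=0, ω_s=1
Stage 2: 28(1−ω_c) = −50(0−ω_c)  ⇒  78ω_c = 28  ⇒  ω_c = 14/39
  ⇒ ω_c²/ω_s² = 14/39
Coupling ω_s² = ω_c¹ ⇒ overall = 4/13 × 14/39 = 56/507

56/507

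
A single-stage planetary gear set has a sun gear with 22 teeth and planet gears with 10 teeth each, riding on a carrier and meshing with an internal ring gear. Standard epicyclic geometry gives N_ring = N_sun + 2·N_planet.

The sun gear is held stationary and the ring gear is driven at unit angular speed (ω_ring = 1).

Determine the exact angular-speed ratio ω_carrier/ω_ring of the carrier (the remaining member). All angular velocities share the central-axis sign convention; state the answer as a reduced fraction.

N_ring = 22 + 2·10 = 42
22(ω_s−ω_c) = −42(ω_r−ω_c),  ω_s=0, ω_r=1
22(0−ω_c) = −42(1−ω_c)  ⇒  64ω_c = 42  ⇒  ω_c = 21/32
ω_c/ω_r = 21/32

21/32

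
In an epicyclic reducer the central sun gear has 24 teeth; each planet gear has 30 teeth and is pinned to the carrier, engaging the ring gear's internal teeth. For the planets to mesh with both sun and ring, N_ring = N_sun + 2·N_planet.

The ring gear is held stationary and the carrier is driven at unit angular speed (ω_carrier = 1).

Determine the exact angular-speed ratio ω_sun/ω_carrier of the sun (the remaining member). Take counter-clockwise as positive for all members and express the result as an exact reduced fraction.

N_ring = 24 + 2·30 = 84
24(ω_s−ω_c) = −84(ω_r−ω_c),  ω_r=0, ω_c=1
ω_s = 1 − (84/24)(0−1) = 9/2
ω_s/ω_c = 9/2

9/2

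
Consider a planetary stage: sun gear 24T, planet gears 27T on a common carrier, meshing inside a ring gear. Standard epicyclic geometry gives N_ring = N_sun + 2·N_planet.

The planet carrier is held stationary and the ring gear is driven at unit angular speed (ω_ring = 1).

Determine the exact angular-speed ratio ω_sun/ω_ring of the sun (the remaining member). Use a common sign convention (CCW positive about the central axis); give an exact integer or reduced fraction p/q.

-13/4

N_ring = 24 + 2·27 = 78
24(ω_s−ω_c) = −78(ω_r−ω_c),  ω_c=0, ω_r=1
ω_s = 0 − (78/24)(1−0) = -13/4
ω_s/ω_r = -13/4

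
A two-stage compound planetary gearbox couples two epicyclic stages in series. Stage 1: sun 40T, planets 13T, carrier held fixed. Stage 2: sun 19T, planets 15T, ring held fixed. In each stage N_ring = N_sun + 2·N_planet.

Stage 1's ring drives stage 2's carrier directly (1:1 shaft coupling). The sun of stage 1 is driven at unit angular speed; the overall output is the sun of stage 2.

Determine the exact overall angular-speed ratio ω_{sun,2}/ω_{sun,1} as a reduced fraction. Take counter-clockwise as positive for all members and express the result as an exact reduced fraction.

-1360/627

Stage 1: N_ring = 40 + 2·13 = 66
Stage 1: 40(ω_s−ω_c) = −66(ω_r−ω_c),  ω_c=0, ω_s=1
Stage 1: ω_r = 0 − (40/66)(1−0) = -20/33
  ⇒ ω_r¹/ω_s¹ = -20/33
Stage 2: N_ring = 19 + 2·15 = 49
Stage 2: 19(ω_s−ω_c) = −49(ω_r−ω_c),  ω_r=0, ω_c=1
Stage 2: ω_s = 1 − (49/19)(0−1) = 68/19
  ⇒ ω_s²/ω_c² = 68/19
Coupling ω_c² = ω_r¹ ⇒ overall = -20/33 × 68/19 = -1360/627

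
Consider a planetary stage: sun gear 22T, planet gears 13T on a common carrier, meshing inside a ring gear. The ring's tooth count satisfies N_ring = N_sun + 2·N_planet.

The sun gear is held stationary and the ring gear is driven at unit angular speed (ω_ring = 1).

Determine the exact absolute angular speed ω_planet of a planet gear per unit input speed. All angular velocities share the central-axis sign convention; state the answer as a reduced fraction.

N_ring = 22 + 2·13 = 48
22(ω_s−ω_c) = −48(ω_r−ω_c),  ω_s=0, ω_r=1
22(0−ω_c) = −48(1−ω_c)  ⇒  70ω_c = 48  ⇒  ω_c = 24/35
sun–planet: 22·(0−24/35) = −13·(ω_p−ω_c)  ⇒  ω_p−ω_c = −(22/13)·(-24/35) = 528/455
ω_p = 24/35 + 528/455 = 24/13

24/13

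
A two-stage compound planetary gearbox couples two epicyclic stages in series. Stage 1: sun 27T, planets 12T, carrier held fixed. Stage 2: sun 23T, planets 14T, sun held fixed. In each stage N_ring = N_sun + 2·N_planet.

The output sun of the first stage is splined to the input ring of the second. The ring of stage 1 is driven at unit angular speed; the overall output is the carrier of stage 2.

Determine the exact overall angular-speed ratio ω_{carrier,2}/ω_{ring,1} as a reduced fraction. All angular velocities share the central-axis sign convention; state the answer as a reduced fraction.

-289/222

Stage 1: N_ring = 27 + 2·12 = 51
Stage 1: 27(ω_s−ω_c) = −51(ω_r−ω_c),  ω_c=0, ω_r=1
Stage 1: ω_s = 0 − (51/27)(1−0) = -17/9
  ⇒ ω_s¹/ω_r¹ = -17/9
Stage 2: N_ring = 23 + 2·14 = 51
Stage 2: 23(ω_s−ω_c) = −51(ω_r−ω_c),  ω_s=0, ω_r=1
Stage 2: 23(0−ω_c) = −51(1−ω_c)  ⇒  74ω_c = 51  ⇒  ω_c = 51/74
  ⇒ ω_c²/ω_r² = 51/74
Coupling ω_r² = ω_s¹ ⇒ overall = -17/9 × 51/74 = -289/222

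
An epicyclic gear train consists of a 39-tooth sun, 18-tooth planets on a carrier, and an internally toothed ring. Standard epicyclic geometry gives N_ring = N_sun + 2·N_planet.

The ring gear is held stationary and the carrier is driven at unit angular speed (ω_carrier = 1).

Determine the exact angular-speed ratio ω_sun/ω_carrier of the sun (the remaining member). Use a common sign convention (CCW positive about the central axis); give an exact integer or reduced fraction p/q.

N_ring = 39 + 2·18 = 75
39(ω_s−ω_c) = −75(ω_r−ω_c),  ω_r=0, ω_c=1
ω_s = 1 − (75/39)(0−1) = 38/13
ω_s/ω_c = 38/13

38/13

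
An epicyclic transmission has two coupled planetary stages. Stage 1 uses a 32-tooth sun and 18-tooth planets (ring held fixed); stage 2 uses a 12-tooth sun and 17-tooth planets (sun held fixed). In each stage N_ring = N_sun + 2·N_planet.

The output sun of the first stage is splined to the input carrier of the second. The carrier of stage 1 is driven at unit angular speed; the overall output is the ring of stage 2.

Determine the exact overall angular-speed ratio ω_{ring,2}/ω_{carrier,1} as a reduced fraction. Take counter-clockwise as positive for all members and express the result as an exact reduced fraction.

725/184

Stage 1: N_ring = 32 + 2·18 = 68
Stage 1: 32(ω_s−ω_c) = −68(ω_r−ω_c),  ω_r=0, ω_c=1
Stage 1: ω_s = 1 − (68/32)(0−1) = 25/8
  ⇒ ω_s¹/ω_c¹ = 25/8
Stage 2: N_ring = 12 + 2·17 = 46
Stage 2: 12(ω_s−ω_c) = −46(ω_r−ω_c),  ω_s=0, ω_c=1
Stage 2: ω_r = 1 − (12/46)(0−1) = 29/23
  ⇒ ω_r²/ω_c² = 29/23
Coupling ω_c² = ω_s¹ ⇒ overall = 25/8 × 29/23 = 725/184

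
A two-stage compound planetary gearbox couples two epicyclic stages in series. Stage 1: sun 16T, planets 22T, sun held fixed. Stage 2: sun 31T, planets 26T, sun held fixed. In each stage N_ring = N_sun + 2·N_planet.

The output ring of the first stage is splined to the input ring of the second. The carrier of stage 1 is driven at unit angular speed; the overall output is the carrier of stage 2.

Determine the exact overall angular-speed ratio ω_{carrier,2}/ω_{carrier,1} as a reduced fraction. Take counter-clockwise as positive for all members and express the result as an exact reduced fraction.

Stage 1: N_ring = 16 + 2·22 = 60
Stage 1: 16(ω_s−ω_c) = −60(ω_r−ω_c),  ω_s=0, ω_c=1
Stage 1: ω_r = 1 − (16/60)(0−1) = 19/15
  ⇒ ω_r¹/ω_c¹ = 19/15
Stage 2: N_ring = 31 + 2·26 = 83
Stage 2: 31(ω_s−ω_c) = −83(ω_r−ω_c),  ω_s=0, ω_r=1
Stage 2: 31(0−ω_c) = −83(1−ω_c)  ⇒  114ω_c = 83  ⇒  ω_c = 83/114
  ⇒ ω_c²/ω_r² = 83/114
Coupling ω_r² = ω_r¹ ⇒ overall = 19/15 × 83/114 = 83/90

83/90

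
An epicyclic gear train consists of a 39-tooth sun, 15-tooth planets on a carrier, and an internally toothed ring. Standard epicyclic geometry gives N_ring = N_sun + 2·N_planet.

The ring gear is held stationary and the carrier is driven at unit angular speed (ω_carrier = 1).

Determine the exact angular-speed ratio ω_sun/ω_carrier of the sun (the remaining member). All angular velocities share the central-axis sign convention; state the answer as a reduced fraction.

36/13

N_ring = 39 + 2·15 = 69
39(ω_s−ω_c) = −69(ω_r−ω_c),  ω_r=0, ω_c=1
ω_s = 1 − (69/39)(0−1) = 36/13
ω_s/ω_c = 36/13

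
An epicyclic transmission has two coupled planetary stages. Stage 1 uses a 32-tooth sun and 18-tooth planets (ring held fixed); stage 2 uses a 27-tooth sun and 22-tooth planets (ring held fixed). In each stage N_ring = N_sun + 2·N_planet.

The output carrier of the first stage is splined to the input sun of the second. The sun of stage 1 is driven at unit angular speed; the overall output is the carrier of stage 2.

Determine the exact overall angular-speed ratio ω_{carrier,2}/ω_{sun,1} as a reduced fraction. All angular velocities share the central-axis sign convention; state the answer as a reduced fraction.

108/1225

Stage 1: N_ring = 32 + 2·18 = 68
Stage 1: 32(ω_s−ω_c) = −68(ω_r−ω_c),  ω_r=0, ω_s=1
Stage 1: 32(1−ω_c) = −68(0−ω_c)  ⇒  100ω_c = 32  ⇒  ω_c = 8/25
  ⇒ ω_c¹/ω_s¹ = 8/25
Stage 2: N_ring = 27 + 2·22 = 71
Stage 2: 27(ω_s−ω_c) = −71(ω_r−ω_c),  ω_r=0, ω_s=1
Stage 2: 27(1−ω_c) = −71(0−ω_c)  ⇒  98ω_c = 27  ⇒  ω_c = 27/98
  ⇒ ω_c²/ω_s² = 27/98
Coupling ω_s² = ω_c¹ ⇒ overall = 8/25 × 27/98 = 108/1225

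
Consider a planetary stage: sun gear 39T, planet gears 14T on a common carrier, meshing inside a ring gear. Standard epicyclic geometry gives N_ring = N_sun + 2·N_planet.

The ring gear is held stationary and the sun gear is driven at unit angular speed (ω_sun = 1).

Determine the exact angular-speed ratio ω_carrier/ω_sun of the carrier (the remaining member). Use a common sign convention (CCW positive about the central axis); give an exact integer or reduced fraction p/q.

N_ring = 39 + 2·14 = 67
39(ω_s−ω_c) = −67(ω_r−ω_c),  ω_r=0, ω_s=1
39(1−ω_c) = −67(0−ω_c)  ⇒  106ω_c = 39  ⇒  ω_c = 39/106
ω_c/ω_s = 39/106

39/106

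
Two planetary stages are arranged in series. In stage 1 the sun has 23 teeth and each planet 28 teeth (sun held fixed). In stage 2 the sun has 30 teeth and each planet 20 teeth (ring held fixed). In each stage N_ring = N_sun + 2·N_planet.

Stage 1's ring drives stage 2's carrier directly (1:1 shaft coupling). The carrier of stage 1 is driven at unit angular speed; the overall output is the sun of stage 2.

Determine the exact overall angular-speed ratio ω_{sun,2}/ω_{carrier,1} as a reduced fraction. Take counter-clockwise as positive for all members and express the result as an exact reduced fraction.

Stage 1: N_ring = 23 + 2·28 = 79
Stage 1: 23(ω_s−ω_c) = −79(ω_r−ω_c),  ω_s=0, ω_c=1
Stage 1: ω_r = 1 − (23/79)(0−1) = 102/79
  ⇒ ω_r¹/ω_c¹ = 102/79
Stage 2: N_ring = 30 + 2·20 = 70
Stage 2: 30(ω_s−ω_c) = −70(ω_r−ω_c),  ω_r=0, ω_c=1
Stage 2: ω_s = 1 − (70/30)(0−1) = 10/3
  ⇒ ω_s²/ω_c² = 10/3
Coupling ω_c² = ω_r¹ ⇒ overall = 102/79 × 10/3 = 340/79

340/79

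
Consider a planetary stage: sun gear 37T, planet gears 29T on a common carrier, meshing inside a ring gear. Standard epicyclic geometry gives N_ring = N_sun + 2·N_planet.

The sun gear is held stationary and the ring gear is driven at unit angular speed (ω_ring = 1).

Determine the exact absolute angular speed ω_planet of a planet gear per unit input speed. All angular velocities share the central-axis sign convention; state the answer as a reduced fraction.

95/58

N_ring = 37 + 2·29 = 95
37(ω_s−ω_c) = −95(ω_r−ω_c),  ω_s=0, ω_r=1
37(0−ω_c) = −95(1−ω_c)  ⇒  132ω_c = 95  ⇒  ω_c = 95/132
sun–planet: 37·(0−95/132) = −29·(ω_p−ω_c)  ⇒  ω_p−ω_c = −(37/29)·(-95/132) = 3515/3828
ω_p = 95/132 + 3515/3828 = 95/58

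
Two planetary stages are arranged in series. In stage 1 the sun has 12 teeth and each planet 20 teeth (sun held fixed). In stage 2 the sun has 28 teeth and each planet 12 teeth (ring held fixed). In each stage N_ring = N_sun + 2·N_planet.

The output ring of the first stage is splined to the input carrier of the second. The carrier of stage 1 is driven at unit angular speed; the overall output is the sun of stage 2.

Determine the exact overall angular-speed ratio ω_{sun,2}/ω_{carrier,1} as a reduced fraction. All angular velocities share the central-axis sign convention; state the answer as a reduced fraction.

Stage 1: N_ring = 12 + 2·20 = 52
Stage 1: 12(ω_s−ω_c) = −52(ω_r−ω_c),  ω_s=0, ω_c=1
Stage 1: ω_r = 1 − (12/52)(0−1) = 16/13
  ⇒ ω_r¹/ω_c¹ = 16/13
Stage 2: N_ring = 28 + 2·12 = 52
Stage 2: 28(ω_s−ω_c) = −52(ω_r−ω_c),  ω_r=0, ω_c=1
Stage 2: ω_s = 1 − (52/28)(0−1) = 20/7
  ⇒ ω_s²/ω_c² = 20/7
Coupling ω_c² = ω_r¹ ⇒ overall = 16/13 × 20/7 = 320/91

320/91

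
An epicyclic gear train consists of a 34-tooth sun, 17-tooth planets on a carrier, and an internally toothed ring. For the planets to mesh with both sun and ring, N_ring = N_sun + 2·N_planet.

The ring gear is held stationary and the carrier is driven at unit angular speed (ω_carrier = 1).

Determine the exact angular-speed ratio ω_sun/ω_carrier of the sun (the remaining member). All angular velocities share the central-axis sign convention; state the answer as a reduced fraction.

N_ring = 34 + 2·17 = 68
34(ω_s−ω_c) = −68(ω_r−ω_c),  ω_r=0, ω_c=1
ω_s = 1 − (68/34)(0−1) = 3
ω_s/ω_c = 3

3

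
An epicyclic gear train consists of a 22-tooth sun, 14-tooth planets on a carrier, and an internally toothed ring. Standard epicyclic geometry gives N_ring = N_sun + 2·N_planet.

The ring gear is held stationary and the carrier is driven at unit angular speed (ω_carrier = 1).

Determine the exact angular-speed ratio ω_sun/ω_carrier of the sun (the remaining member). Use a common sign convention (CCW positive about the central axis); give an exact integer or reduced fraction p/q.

N_ring = 22 + 2·14 = 50
22(ω_s−ω_c) = −50(ω_r−ω_c),  ω_r=0, ω_c=1
ω_s = 1 − (50/22)(0−1) = 36/11
ω_s/ω_c = 36/11

36/11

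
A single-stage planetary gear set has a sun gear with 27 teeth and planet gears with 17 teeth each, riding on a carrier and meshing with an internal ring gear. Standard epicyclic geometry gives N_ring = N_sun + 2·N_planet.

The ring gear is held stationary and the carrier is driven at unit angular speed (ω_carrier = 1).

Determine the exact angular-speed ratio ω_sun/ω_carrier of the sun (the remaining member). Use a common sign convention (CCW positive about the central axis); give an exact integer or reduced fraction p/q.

N_ring = 27 + 2·17 = 61
27(ω_s−ω_c) = −61(ω_r−ω_c),  ω_r=0, ω_c=1
ω_s = 1 − (61/27)(0−1) = 88/27
ω_s/ω_c = 88/27

88/27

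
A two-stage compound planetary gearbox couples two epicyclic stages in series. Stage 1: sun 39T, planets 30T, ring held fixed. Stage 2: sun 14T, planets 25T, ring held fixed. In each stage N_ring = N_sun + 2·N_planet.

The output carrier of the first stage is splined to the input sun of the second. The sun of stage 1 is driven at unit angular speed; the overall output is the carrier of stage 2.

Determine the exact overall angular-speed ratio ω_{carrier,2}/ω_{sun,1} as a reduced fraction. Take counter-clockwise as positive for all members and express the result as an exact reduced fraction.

7/138

Stage 1: N_ring = 39 + 2·30 = 99
Stage 1: 39(ω_s−ω_c) = −99(ω_r−ω_c),  ω_r=0, ω_s=1
Stage 1: 39(1−ω_c) = −99(0−ω_c)  ⇒  138ω_c = 39  ⇒  ω_c = 13/46
  ⇒ ω_c¹/ω_s¹ = 13/46
Stage 2: N_ring = 14 + 2·25 = 64
Stage 2: 14(ω_s−ω_c) = −64(ω_r−ω_c),  ω_r=0, ω_s=1
Stage 2: 14(1−ω_c) = −64(0−ω_c)  ⇒  78ω_c = 14  ⇒  ω_c = 7/39
  ⇒ ω_c²/ω_s² = 7/39
Coupling ω_s² = ω_c¹ ⇒ overall = 13/46 × 7/39 = 7/138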